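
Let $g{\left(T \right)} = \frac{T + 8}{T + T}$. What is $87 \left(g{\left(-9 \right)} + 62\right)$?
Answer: $\frac{32393}{6} \approx 5398.8$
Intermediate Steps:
$g{\left(T \right)} = \frac{8 + T}{2 T}$
$87 \left(g{\left(-9 \right)} + 62\right) = 87 \left(\frac{8 - 9}{2 \left(-9\right)} + 62\right) = 87 \left(\frac{1}{2} \left(- \frac{1}{9}\right) \left(-1\right) + 62\right) = 87 \left(\frac{1}{18} + 62\right) = 87 \cdot \frac{1117}{18} = \frac{32393}{6}$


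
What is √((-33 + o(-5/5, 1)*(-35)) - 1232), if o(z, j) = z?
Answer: I*√1230 ≈ 35.071*I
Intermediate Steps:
√((-33 + o(-5/5, 1)*(-35)) - 1232) = √((-33 - 5/5*(-35)) - 1232) = √((-33 - 5*⅕*(-35)) - 1232) = √((-33 - 1*(-35)) - 1232) = √((-33 + 35) - 1232) = √(2 - 1232) = √(-1230) = I*√1230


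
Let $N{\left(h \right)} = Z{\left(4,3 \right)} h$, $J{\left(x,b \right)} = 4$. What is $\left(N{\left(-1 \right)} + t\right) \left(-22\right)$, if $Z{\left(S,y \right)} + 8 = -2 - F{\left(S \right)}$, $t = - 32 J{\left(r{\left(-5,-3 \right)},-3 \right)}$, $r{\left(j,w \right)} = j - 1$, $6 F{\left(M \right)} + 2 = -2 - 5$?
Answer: $2629$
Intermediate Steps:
$F{\left(M \right)} = - \frac{3}{2}$ ($F{\left(M \right)} = - \frac{1}{3} + \frac{-2 - 5}{6} = - \frac{1}{3} + \frac{1}{6} \left(-7\right) = - \frac{1}{3} - \frac{7}{6} = - \frac{3}{2}$)
$r{\left(j,w \right)} = -1 + j$
$t = -128$ ($t = \left(-32\right) 4 = -128$)
$Z{\left(S,y \right)} = - \frac{17}{2}$ ($Z{\left(S,y \right)} = -8 - \frac{1}{2} = - \frac{17}{2}$)
$N{\left(h \right)} = - \frac{17 h}{2}$
$\left(N{\left(-1 \right)} + t\right) \left(-22\right) = \left(\left(- \frac{17}{2}\right) \left(-1\right) - 128\right) \left(-22\right) = \left(\frac{17}{2} - 128\right) \left(-22\right) = \left(- \frac{239}{2}\right) \left(-22\right) = 2629$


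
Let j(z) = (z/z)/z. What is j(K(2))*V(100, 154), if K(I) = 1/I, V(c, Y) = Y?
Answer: 308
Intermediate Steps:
K(I) = 1/I
j(z) = 1/z
j(K(2))*V(100, 154) = 154/1/2 = 154/(1/2) = 2*154 = 308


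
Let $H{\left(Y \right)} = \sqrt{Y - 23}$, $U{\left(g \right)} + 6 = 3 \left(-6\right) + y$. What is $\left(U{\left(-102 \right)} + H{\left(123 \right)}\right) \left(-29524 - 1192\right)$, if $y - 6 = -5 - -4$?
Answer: $276444$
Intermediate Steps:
$y = 5$ ($y = 6 - 1 = 5$)
$U{\left(g \right)} = -19$ ($U{\left(g \right)} = -6 + \left(3 \left(-6\right) + 5\right) = -6 + \left(-18 + 5\right) = -6 - 13 = -19$)
$H{\left(Y \right)} = \sqrt{-23 + Y}$
$\left(U{\left(-102 \right)} + H{\left(123 \right)}\right) \left(-29524 - 1192\right) = \left(-19 + \sqrt{-23 + 123}\right) \left(-29524 - 1192\right) = \left(-19 + \sqrt{100}\right) \left(-30716\right) = \left(-19 + 10\right) \left(-30716\right) = \left(-9\right) \left(-30716\right) = 276444$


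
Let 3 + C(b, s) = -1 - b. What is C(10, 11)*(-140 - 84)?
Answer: 3136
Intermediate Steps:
C(b, s) = -4 - b (C(b, s) = -3 + (-1 - b) = -4 - b)
C(10, 11)*(-140 - 84) = (-4 - 1*10)*(-140 - 84) = (-4 - 10)*(-224) = -14*(-224) = 3136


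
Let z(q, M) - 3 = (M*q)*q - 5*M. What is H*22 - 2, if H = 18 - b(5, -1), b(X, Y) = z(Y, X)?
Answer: 768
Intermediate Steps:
z(q, M) = 3 - 5*M + M*q**2 (z(q, M) = 3 + ((M*q)*q - 5*M) = 3 + (M*q**2 - 5*M) = 3 + (-5*M + M*q**2) = 3 - 5*M + M*q**2)
b(X, Y) = 3 - 5*X + X*Y**2
H = 35 (H = 18 - (3 - 5*5 + 5*(-1)**2) = 18 - (3 - 25 + 5*1) = 18 - (3 - 25 + 5) = 18 - 1*(-17) = 18 + 17 = 35)
H*22 - 2 = 35*22 - 2 = 770 - 2 = 768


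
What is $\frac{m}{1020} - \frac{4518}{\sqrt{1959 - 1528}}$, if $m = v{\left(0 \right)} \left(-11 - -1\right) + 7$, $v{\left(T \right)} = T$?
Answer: $\frac{7}{1020} - \frac{4518 \sqrt{431}}{431} \approx -217.62$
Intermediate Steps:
$m = 7$ ($m = 0 \left(-11 - -1\right) + 7 = 0 \left(-11 + 1\right) + 7 = 0 \left(-10\right) + 7 = 0 + 7 = 7$)
$\frac{m}{1020} - \frac{4518}{\sqrt{1959 - 1528}} = \frac{7}{1020} - \frac{4518}{\sqrt{1959 - 1528}} = 7 \cdot \frac{1}{1020} - \frac{4518}{\sqrt{431}} = \frac{7}{1020} - 4518 \frac{\sqrt{431}}{431} = \frac{7}{1020} - \frac{4518 \sqrt{431}}{431}$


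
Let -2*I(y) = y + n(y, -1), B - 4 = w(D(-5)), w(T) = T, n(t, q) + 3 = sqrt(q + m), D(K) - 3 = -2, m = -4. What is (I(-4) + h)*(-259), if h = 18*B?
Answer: -48433/2 + 259*I*sqrt(5)/2 ≈ -24217.0 + 289.57*I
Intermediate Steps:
D(K) = 1 (D(K) = 3 - 2 = 1)
n(t, q) = -3 + sqrt(-4 + q) (n(t, q) = -3 + sqrt(q - 4) = -3 + sqrt(-4 + q))
B = 5 (B = 4 + 1 = 5)
I(y) = 3/2 - y/2 - I*sqrt(5)/2 (I(y) = -(y + (-3 + sqrt(-4 - 1)))/2 = -(y + (-3 + sqrt(-5)))/2 = -(y + (-3 + I*sqrt(5)))/2 = -(-3 + y + I*sqrt(5))/2 = 3/2 - y/2 - I*sqrt(5)/2)
h = 90 (h = 18*5 = 90)
(I(-4) + h)*(-259) = ((3/2 - 1/2*(-4) - I*sqrt(5)/2) + 90)*(-259) = ((3/2 + 2 - I*sqrt(5)/2) + 90)*(-259) = ((7/2 - I*sqrt(5)/2) + 90)*(-259) = (187/2 - I*sqrt(5)/2)*(-259) = -48433/2 + 259*I*sqrt(5)/2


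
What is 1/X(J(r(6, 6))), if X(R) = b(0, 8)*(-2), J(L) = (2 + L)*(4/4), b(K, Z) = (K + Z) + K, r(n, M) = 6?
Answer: -1/16 ≈ -0.062500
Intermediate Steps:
b(K, Z) = Z + 2*K
J(L) = 2 + L (J(L) = (2 + L)*(4*(¼)) = (2 + L)*1 = 2 + L)
X(R) = -16 (X(R) = (8 + 2*0)*(-2) = (8 + 0)*(-2) = 8*(-2) = -16)
1/X(J(r(6, 6))) = 1/(-16) = -1/16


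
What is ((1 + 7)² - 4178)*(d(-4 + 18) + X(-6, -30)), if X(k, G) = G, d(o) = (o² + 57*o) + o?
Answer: -4023492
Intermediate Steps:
d(o) = o² + 58*o
((1 + 7)² - 4178)*(d(-4 + 18) + X(-6, -30)) = ((1 + 7)² - 4178)*((-4 + 18)*(58 + (-4 + 18)) - 30) = (8² - 4178)*(14*(58 + 14) - 30) = (64 - 4178)*(14*72 - 30) = -4114*(1008 - 30) = -4114*978 = -4023492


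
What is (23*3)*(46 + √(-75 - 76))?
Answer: 3174 + 69*I*√151 ≈ 3174.0 + 847.89*I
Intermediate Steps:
(23*3)*(46 + √(-75 - 76)) = 69*(46 + √(-151)) = 69*(46 + I*√151) = 3174 + 69*I*√151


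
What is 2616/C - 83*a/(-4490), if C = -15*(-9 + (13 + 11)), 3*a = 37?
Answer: -767701/67350 ≈ -11.399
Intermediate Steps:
a = 37/3 (a = (⅓)*37 = 37/3 ≈ 12.333)
C = -225 (C = -15*(-9 + 24) = -15*15 = -225)
2616/C - 83*a/(-4490) = 2616/(-225) - 83*37/3/(-4490) = 2616*(-1/225) - 3071/3*(-1/4490) = -872/75 + 3071/13470 = -767701/67350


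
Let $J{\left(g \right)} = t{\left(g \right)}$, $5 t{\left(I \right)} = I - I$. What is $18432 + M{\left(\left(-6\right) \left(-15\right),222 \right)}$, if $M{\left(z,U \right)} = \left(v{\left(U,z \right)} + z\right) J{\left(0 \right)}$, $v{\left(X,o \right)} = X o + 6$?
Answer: $18432$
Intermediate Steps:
$v{\left(X,o \right)} = 6 + X o$
$t{\left(I \right)} = 0$ ($t{\left(I \right)} = \frac{I - I}{5} = \frac{1}{5} \cdot 0 = 0$)
$J{\left(g \right)} = 0$
$M{\left(z,U \right)} = 0$ ($M{\left(z,U \right)} = \left(\left(6 + U z\right) + z\right) 0 = \left(6 + z + U z\right) 0 = 0$)
$18432 + M{\left(\left(-6\right) \left(-15\right),222 \right)} = 18432 + 0 = 18432$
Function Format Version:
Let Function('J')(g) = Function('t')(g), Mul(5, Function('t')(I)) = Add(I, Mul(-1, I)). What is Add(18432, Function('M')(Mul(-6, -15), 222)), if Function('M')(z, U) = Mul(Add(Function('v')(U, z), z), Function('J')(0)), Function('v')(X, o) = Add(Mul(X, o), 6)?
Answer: 18432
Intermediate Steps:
Function('v')(X, o) = Add(6, Mul(X, o))
Function('t')(I) = 0 (Function('t')(I) = Mul(Rational(1, 5), Add(I, Mul(-1, I))) = Mul(Rational(1, 5), 0) = 0)
Function('J')(g) = 0
Function('M')(z, U) = 0 (Function('M')(z, U) = Mul(Add(Add(6, Mul(U, z)), z), 0) = Mul(Add(6, z, Mul(U, z)), 0) = 0)
Add(18432, Function('M')(Mul(-6, -15), 222)) = Add(18432, 0) = 18432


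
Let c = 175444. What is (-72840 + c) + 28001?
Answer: 130605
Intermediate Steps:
(-72840 + c) + 28001 = (-72840 + 175444) + 28001 = 102604 + 28001 = 130605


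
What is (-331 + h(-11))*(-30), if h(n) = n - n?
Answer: 9930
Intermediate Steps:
h(n) = 0
(-331 + h(-11))*(-30) = (-331 + 0)*(-30) = -331*(-30) = 9930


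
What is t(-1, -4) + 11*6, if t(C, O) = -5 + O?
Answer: 57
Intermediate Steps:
t(-1, -4) + 11*6 = (-5 - 4) + 11*6 = -9 + 66 = 57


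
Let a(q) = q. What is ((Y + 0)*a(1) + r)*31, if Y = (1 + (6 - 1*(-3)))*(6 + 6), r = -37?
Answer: 2573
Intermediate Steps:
Y = 120 (Y = (1 + (6 + 3))*12 = (1 + 9)*12 = 10*12 = 120)
((Y + 0)*a(1) + r)*31 = ((120 + 0)*1 - 37)*31 = (120*1 - 37)*31 = (120 - 37)*31 = 83*31 = 2573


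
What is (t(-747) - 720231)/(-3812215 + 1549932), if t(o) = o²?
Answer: 162222/2262283 ≈ 0.071707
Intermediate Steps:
(t(-747) - 720231)/(-3812215 + 1549932) = ((-747)² - 720231)/(-3812215 + 1549932) = (558009 - 720231)/(-2262283) = -162222*(-1/2262283) = 162222/2262283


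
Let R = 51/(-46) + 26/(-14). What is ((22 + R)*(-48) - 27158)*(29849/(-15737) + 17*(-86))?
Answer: 14874007851166/361951 ≈ 4.1094e+7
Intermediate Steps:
R = -955/322 (R = 51*(-1/46) + 26*(-1/14) = -51/46 - 13/7 = -955/322 ≈ -2.9658)
((22 + R)*(-48) - 27158)*(29849/(-15737) + 17*(-86)) = ((22 - 955/322)*(-48) - 27158)*(29849/(-15737) + 17*(-86)) = ((6129/322)*(-48) - 27158)*(29849*(-1/15737) - 1462) = (-147096/161 - 27158)*(-29849/15737 - 1462) = -4519534/161*(-23037343/15737) = 14874007851166/361951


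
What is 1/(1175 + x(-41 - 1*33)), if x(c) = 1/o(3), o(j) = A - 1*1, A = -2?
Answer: 3/3524 ≈ 0.00085131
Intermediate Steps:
o(j) = -3 (o(j) = -2 - 1*1 = -2 - 1 = -3)
x(c) = -1/3 (x(c) = 1/(-3) = -1/3)
1/(1175 + x(-41 - 1*33)) = 1/(1175 - 1/3) = 1/(3524/3) = 3/3524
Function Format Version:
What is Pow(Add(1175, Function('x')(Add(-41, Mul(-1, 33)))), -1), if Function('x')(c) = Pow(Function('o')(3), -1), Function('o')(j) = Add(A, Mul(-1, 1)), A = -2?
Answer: Rational(3, 3524) ≈ 0.00085131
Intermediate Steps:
Function('o')(j) = -3 (Function('o')(j) = Add(-2, Mul(-1, 1)) = Add(-2, -1) = -3)
Function('x')(c) = Rational(-1, 3) (Function('x')(c) = Pow(-3, -1) = Rational(-1, 3))
Pow(Add(1175, Function('x')(Add(-41, Mul(-1, 33)))), -1) = Pow(Add(1175, Rational(-1, 3)), -1) = Pow(Rational(3524, 3), -1) = Rational(3, 3524)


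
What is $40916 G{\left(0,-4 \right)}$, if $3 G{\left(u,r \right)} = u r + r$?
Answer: $- \frac{163664}{3} \approx -54555.0$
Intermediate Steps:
$G{\left(u,r \right)} = \frac{r}{3} + \frac{r u}{3}$ ($G{\left(u,r \right)} = \frac{u r + r}{3} = \frac{r u + r}{3} = \frac{r + r u}{3} = \frac{r}{3} + \frac{r u}{3}$)
$40916 G{\left(0,-4 \right)} = 40916 \cdot \frac{1}{3} \left(-4\right) \left(1 + 0\right) = 40916 \cdot \frac{1}{3} \left(-4\right) 1 = 40916 \left(- \frac{4}{3}\right) = - \frac{163664}{3}$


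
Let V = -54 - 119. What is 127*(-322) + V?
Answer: -41067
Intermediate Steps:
V = -173
127*(-322) + V = 127*(-322) - 173 = -40894 - 173 = -41067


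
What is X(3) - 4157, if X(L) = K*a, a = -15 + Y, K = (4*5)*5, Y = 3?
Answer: -5357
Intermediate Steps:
K = 100 (K = 20*5 = 100)
a = -12 (a = -15 + 3 = -12)
X(L) = -1200 (X(L) = 100*(-12) = -1200)
X(3) - 4157 = -1200 - 4157 = -5357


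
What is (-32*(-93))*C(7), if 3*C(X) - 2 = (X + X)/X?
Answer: 3968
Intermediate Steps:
C(X) = 4/3 (C(X) = 2/3 + ((X + X)/X)/3 = 2/3 + ((2*X)/X)/3 = 2/3 + (1/3)*2 = 2/3 + 2/3 = 4/3)
(-32*(-93))*C(7) = -32*(-93)*(4/3) = 2976*(4/3) = 3968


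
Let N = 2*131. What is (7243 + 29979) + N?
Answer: 37484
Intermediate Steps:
N = 262
(7243 + 29979) + N = (7243 + 29979) + 262 = 37222 + 262 = 37484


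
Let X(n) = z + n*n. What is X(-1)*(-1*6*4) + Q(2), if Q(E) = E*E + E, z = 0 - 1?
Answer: 6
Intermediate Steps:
z = -1
X(n) = -1 + n² (X(n) = -1 + n*n = -1 + n²)
Q(E) = E + E² (Q(E) = E² + E = E + E²)
X(-1)*(-1*6*4) + Q(2) = (-1 + (-1)²)*(-1*6*4) + 2*(1 + 2) = (-1 + 1)*(-6*4) + 2*3 = 0*(-24) + 6 = 0 + 6 = 6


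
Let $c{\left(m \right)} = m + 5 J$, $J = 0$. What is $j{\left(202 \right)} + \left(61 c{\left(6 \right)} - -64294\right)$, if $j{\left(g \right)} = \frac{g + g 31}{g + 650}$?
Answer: $\frac{13774196}{213} \approx 64668.0$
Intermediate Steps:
$c{\left(m \right)} = m$ ($c{\left(m \right)} = m + 5 \cdot 0 = m + 0 = m$)
$j{\left(g \right)} = \frac{32 g}{650 + g}$ ($j{\left(g \right)} = \frac{g + 31 g}{650 + g} = \frac{32 g}{650 + g}$)
$j{\left(202 \right)} + \left(61 c{\left(6 \right)} - -64294\right) = 32 \cdot 202 \frac{1}{650 + 202} + \left(61 \cdot 6 - -64294\right) = 32 \cdot 202 \cdot \frac{1}{852} + \left(366 + 64294\right) = 32 \cdot 202 \cdot \frac{1}{852} + 64660 = \frac{1616}{213} + 64660 = \frac{13774196}{213}$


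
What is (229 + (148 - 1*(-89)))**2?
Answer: 217156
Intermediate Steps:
(229 + (148 - 1*(-89)))**2 = (229 + (148 + 89))**2 = (229 + 237)**2 = 466**2 = 217156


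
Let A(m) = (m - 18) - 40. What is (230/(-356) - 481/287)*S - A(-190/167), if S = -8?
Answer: 331502832/4265681 ≈ 77.714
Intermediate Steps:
A(m) = -58 + m (A(m) = (-18 + m) - 40 = -58 + m)
(230/(-356) - 481/287)*S - A(-190/167) = (230/(-356) - 481/287)*(-8) - (-58 - 190/167) = (230*(-1/356) - 481*1/287)*(-8) - (-58 - 190*1/167) = (-115/178 - 481/287)*(-8) - (-58 - 190/167) = -118623/51086*(-8) - 1*(-9876/167) = 474492/25543 + 9876/167 = 331502832/4265681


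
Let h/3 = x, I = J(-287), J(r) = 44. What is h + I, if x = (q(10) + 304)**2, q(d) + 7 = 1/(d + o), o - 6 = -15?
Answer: 266456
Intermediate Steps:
o = -9 (o = 6 - 15 = -9)
q(d) = -7 + 1/(-9 + d) (q(d) = -7 + 1/(d - 9) = -7 + 1/(-9 + d))
I = 44
x = 88804 (x = ((64 - 7*10)/(-9 + 10) + 304)**2 = ((64 - 70)/1 + 304)**2 = (1*(-6) + 304)**2 = (-6 + 304)**2 = 298**2 = 88804)
h = 266412 (h = 3*88804 = 266412)
h + I = 266412 + 44 = 266456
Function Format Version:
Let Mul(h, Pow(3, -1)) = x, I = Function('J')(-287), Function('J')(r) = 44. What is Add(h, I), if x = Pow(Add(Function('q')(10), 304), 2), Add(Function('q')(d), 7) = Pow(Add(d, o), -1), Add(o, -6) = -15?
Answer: 266456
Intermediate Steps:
o = -9 (o = Add(6, -15) = -9)
Function('q')(d) = Add(-7, Pow(Add(-9, d), -1)) (Function('q')(d) = Add(-7, Pow(Add(d, -9), -1)) = Add(-7, Pow(Add(-9, d), -1)))
I = 44
x = 88804 (x = Pow(Add(Mul(Pow(Add(-9, 10), -1), Add(64, Mul(-7, 10))), 304), 2) = Pow(Add(Mul(Pow(1, -1), Add(64, -70)), 304), 2) = Pow(Add(Mul(1, -6), 304), 2) = Pow(Add(-6, 304), 2) = Pow(298, 2) = 88804)
h = 266412 (h = Mul(3, 88804) = 266412)
Add(h, I) = Add(266412, 44) = 266456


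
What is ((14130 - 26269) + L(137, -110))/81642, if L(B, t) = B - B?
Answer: -12139/81642 ≈ -0.14869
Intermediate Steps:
L(B, t) = 0
((14130 - 26269) + L(137, -110))/81642 = ((14130 - 26269) + 0)/81642 = (-12139 + 0)*(1/81642) = -12139*1/81642 = -12139/81642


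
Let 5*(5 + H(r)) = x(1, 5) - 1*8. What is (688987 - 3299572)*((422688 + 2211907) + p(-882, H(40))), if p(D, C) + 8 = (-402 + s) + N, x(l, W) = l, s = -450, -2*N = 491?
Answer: -13749896372715/2 ≈ -6.8750e+12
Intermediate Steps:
N = -491/2 (N = -1/2*491 = -491/2 ≈ -245.50)
H(r) = -32/5 (H(r) = -5 + (1 - 1*8)/5 = -5 + (1 - 8)/5 = -5 + (1/5)*(-7) = -5 - 7/5 = -32/5)
p(D, C) = -2211/2 (p(D, C) = -8 + ((-402 - 450) - 491/2) = -8 + (-852 - 491/2) = -8 - 2195/2 = -2211/2)
(688987 - 3299572)*((422688 + 2211907) + p(-882, H(40))) = (688987 - 3299572)*((422688 + 2211907) - 2211/2) = -2610585*(2634595 - 2211/2) = -2610585*5266979/2 = -13749896372715/2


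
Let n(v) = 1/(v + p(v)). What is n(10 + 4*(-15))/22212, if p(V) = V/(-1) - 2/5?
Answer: -5/44424 ≈ -0.00011255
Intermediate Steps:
p(V) = -⅖ - V (p(V) = V*(-1) - 2*⅕ = -V - ⅖ = -⅖ - V)
n(v) = -5/2 (n(v) = 1/(v + (-⅖ - v)) = 1/(-⅖) = -5/2)
n(10 + 4*(-15))/22212 = -5/2/22212 = -5/2*1/22212 = -5/44424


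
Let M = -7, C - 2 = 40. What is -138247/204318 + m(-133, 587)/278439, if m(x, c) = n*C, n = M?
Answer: -1835877425/2709052362 ≈ -0.67768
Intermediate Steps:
C = 42 (C = 2 + 40 = 42)
n = -7
m(x, c) = -294 (m(x, c) = -7*42 = -294)
-138247/204318 + m(-133, 587)/278439 = -138247/204318 - 294/278439 = -138247*1/204318 - 294*1/278439 = -138247/204318 - 14/13259 = -1835877425/2709052362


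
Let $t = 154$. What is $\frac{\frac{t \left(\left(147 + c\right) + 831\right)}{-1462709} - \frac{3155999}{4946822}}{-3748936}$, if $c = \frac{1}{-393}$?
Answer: $\frac{16084070873717}{81379215384671432784} \approx 1.9764 \cdot 10^{-7}$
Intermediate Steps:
$c = - \frac{1}{393} \approx -0.0025445$
$\frac{\frac{t \left(\left(147 + c\right) + 831\right)}{-1462709} - \frac{3155999}{4946822}}{-3748936} = \frac{\frac{154 \left(\left(147 - \frac{1}{393}\right) + 831\right)}{-1462709} - \frac{3155999}{4946822}}{-3748936} = \left(154 \left(\frac{57770}{393} + 831\right) \left(- \frac{1}{1462709}\right) - \frac{3155999}{4946822}\right) \left(- \frac{1}{3748936}\right) = \left(154 \cdot \frac{384353}{393} \left(- \frac{1}{1462709}\right) - \frac{3155999}{4946822}\right) \left(- \frac{1}{3748936}\right) = \left(\frac{59190362}{393} \left(- \frac{1}{1462709}\right) - \frac{3155999}{4946822}\right) \left(- \frac{1}{3748936}\right) = \left(- \frac{59190362}{574844637} - \frac{3155999}{4946822}\right) \left(- \frac{1}{3748936}\right) = \left(- \frac{16084070873717}{21707283182394}\right) \left(- \frac{1}{3748936}\right) = \frac{16084070873717}{81379215384671432784}$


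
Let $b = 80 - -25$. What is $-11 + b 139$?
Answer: $14584$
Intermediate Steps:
$b = 105$ ($b = 80 + 25 = 105$)
$-11 + b 139 = -11 + 105 \cdot 139 = -11 + 14595 = 14584$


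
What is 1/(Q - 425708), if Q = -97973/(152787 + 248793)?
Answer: -401580/170955916613 ≈ -2.3490e-6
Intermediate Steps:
Q = -97973/401580 ≈ -0.24397
1/(Q - 425708) = 1/(-97973/401580 - 425708) = 1/(-170955916613/401580) = -401580/170955916613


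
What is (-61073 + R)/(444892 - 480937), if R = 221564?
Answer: -53497/12015 ≈ -4.4525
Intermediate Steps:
(-61073 + R)/(444892 - 480937) = (-61073 + 221564)/(444892 - 480937) = 160491/(-36045) = 160491*(-1/36045) = -53497/12015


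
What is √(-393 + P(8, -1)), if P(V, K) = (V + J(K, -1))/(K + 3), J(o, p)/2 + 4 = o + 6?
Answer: 2*I*√97 ≈ 19.698*I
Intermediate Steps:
J(o, p) = 4 + 2*o (J(o, p) = -8 + 2*(o + 6) = -8 + 2*(6 + o) = -8 + (12 + 2*o) = 4 + 2*o)
P(V, K) = (4 + V + 2*K)/(3 + K) (P(V, K) = (V + (4 + 2*K))/(K + 3) = (4 + V + 2*K)/(3 + K))
√(-393 + P(8, -1)) = √(-393 + (4 + 8 + 2*(-1))/(3 - 1)) = √(-393 + (4 + 8 - 2)/2) = √(-393 + (½)*10) = √(-393 + 5) = √(-388) = 2*I*√97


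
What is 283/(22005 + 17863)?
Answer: 283/39868 ≈ 0.0070984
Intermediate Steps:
283/(22005 + 17863) = 283/39868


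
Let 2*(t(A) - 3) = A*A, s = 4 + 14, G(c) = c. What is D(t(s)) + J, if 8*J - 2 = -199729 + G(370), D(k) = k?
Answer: -198037/8 ≈ -24755.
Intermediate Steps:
s = 18
t(A) = 3 + A**2/2 (t(A) = 3 + (A*A)/2 = 3 + A**2/2)
J = -199357/8 (J = 1/4 + (-199729 + 370)/8 = 1/4 + (1/8)*(-199359) = 1/4 - 199359/8 = -199357/8 ≈ -24920.)
D(t(s)) + J = (3 + (1/2)*18**2) - 199357/8 = (3 + (1/2)*324) - 199357/8 = (3 + 162) - 199357/8 = 165 - 199357/8 = -198037/8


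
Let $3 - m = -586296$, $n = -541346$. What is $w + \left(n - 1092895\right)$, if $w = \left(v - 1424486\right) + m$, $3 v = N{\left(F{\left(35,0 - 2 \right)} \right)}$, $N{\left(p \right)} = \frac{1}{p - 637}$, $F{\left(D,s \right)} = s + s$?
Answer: $- \frac{4754479045}{1923} \approx -2.4724 \cdot 10^{6}$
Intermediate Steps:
$F{\left(D,s \right)} = 2 s$
$m = 586299$ ($m = 3 - -586296 = 3 + 586296 = 586299$)
$N{\left(p \right)} = \frac{1}{-637 + p}$
$v = - \frac{1}{1923}$ ($v = \frac{1}{3 \left(-637 + 2 \left(0 - 2\right)\right)} = \frac{1}{3 \left(-637 + 2 \left(-2\right)\right)} = \frac{1}{3 \left(-637 - 4\right)} = \frac{1}{3 \left(-641\right)} = \frac{1}{3} \left(- \frac{1}{641}\right) = - \frac{1}{1923} \approx -0.00052002$)
$w = - \frac{1611833602}{1923}$ ($w = \left(- \frac{1}{1923} - 1424486\right) + 586299 = - \frac{2739286579}{1923} + 586299 = - \frac{1611833602}{1923} \approx -8.3819 \cdot 10^{5}$)
$w + \left(n - 1092895\right) = - \frac{1611833602}{1923} - 1634241 = - \frac{4754479045}{1923}$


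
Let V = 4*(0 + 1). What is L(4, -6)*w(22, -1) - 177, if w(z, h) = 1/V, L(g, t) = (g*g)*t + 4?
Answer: -200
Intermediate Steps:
L(g, t) = 4 + t*g² (L(g, t) = g²*t + 4 = t*g² + 4 = 4 + t*g²)
V = 4 (V = 4*1 = 4)
w(z, h) = ¼ (w(z, h) = 1/4 = ¼)
L(4, -6)*w(22, -1) - 177 = (4 - 6*4²)*(¼) - 177 = (4 - 6*16)*(¼) - 177 = (4 - 96)*(¼) - 177 = -92*¼ - 177 = -23 - 177 = -200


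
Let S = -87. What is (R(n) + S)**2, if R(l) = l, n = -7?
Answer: 8836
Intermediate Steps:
(R(n) + S)**2 = (-7 - 87)**2 = (-94)**2 = 8836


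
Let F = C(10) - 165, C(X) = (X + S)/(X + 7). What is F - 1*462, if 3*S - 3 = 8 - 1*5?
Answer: -10647/17 ≈ -626.29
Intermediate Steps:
S = 2 (S = 1 + (8 - 1*5)/3 = 1 + (8 - 5)/3 = 1 + (1/3)*3 = 1 + 1 = 2)
C(X) = (2 + X)/(7 + X) (C(X) = (X + 2)/(X + 7) = (2 + X)/(7 + X))
F = -2793/17 (F = (2 + 10)/(7 + 10) - 165 = 12/17 - 165 = -2793/17 ≈ -164.29)
F - 1*462 = -2793/17 - 1*462 = -2793/17 - 462 = -10647/17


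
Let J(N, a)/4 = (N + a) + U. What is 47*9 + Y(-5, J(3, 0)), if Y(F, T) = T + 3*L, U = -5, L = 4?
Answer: 427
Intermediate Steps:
J(N, a) = -20 + 4*N + 4*a (J(N, a) = 4*((N + a) - 5) = 4*(-5 + N + a) = -20 + 4*N + 4*a)
Y(F, T) = 12 + T (Y(F, T) = T + 3*4 = T + 12 = 12 + T)
47*9 + Y(-5, J(3, 0)) = 47*9 + (12 + (-20 + 4*3 + 4*0)) = 423 + (12 + (-20 + 12 + 0)) = 423 + (12 - 8) = 423 + 4 = 427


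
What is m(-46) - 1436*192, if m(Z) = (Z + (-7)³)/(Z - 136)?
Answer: -50179195/182 ≈ -2.7571e+5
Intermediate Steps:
m(Z) = (-343 + Z)/(-136 + Z) (m(Z) = (Z - 343)/(-136 + Z) = (-343 + Z)/(-136 + Z))
m(-46) - 1436*192 = (-343 - 46)/(-136 - 46) - 1436*192 = -389/(-182) - 275712 = -1/182*(-389) - 275712 = 389/182 - 275712 = -50179195/182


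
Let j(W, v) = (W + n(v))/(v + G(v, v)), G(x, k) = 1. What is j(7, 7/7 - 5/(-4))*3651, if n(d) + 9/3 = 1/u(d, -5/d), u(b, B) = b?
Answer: 194720/39 ≈ 4992.8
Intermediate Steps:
n(d) = -3 + 1/d
j(W, v) = (-3 + W + 1/v)/(1 + v) (j(W, v) = (W + (-3 + 1/v))/(v + 1) = (-3 + W + 1/v)/(1 + v))
j(7, 7/7 - 5/(-4))*3651 = ((1 + (7/7 - 5/(-4))*(-3 + 7))/((7/7 - 5/(-4))*(1 + (7/7 - 5/(-4)))))*3651 = ((1 + (7*(1/7) - 5*(-1/4))*4)/((7*(1/7) - 5*(-1/4))*(1 + (7*(1/7) - 5*(-1/4)))))*3651 = ((1 + (1 + 5/4)*4)/((1 + 5/4)*(1 + (1 + 5/4))))*3651 = ((1 + (9/4)*4)/((9/4)*(1 + 9/4)))*3651 = (4*(1 + 9)/(9*(13/4)))*3651 = ((4/9)*(4/13)*10)*3651 = (160/117)*3651 = 194720/39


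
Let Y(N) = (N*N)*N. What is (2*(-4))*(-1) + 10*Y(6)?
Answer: 2168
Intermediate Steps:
Y(N) = N³ (Y(N) = N²*N = N³)
(2*(-4))*(-1) + 10*Y(6) = (2*(-4))*(-1) + 10*6³ = -8*(-1) + 10*216 = 8 + 2160 = 2168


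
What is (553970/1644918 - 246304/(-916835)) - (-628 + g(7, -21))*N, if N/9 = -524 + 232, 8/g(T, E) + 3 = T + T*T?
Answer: -65941945877246035337/39965137455045 ≈ -1.6500e+6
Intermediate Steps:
g(T, E) = 8/(-3 + T + T²) (g(T, E) = 8/(-3 + (T + T*T)) = 8/(-3 + (T + T²)) = 8/(-3 + T + T²))
N = -2628 (N = 9*(-524 + 232) = 9*(-292) = -2628)
(553970/1644918 - 246304/(-916835)) - (-628 + g(7, -21))*N = (553970/1644918 - 246304/(-916835)) - (-628 + 8/(-3 + 7 + 7²))*(-2628) = (553970*(1/1644918) - 246304*(-1/916835)) - (-628 + 8/(-3 + 7 + 49))*(-2628) = (276985/822459 + 246304/916835) - (-628 + 8/53)*(-2628) = 456524484011/754059197265 - (-628 + 8*(1/53))*(-2628) = 456524484011/754059197265 - (-628 + 8/53)*(-2628) = 456524484011/754059197265 - (-33276)*(-2628)/53 = 456524484011/754059197265 - 1*87449328/53 = 456524484011/754059197265 - 87449328/53 = -65941945877246035337/39965137455045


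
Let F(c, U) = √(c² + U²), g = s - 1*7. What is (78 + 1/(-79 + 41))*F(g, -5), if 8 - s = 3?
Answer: 2963*√29/38 ≈ 419.90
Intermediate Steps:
s = 5 (s = 8 - 1*3 = 8 - 3 = 5)
g = -2 (g = 5 - 1*7 = 5 - 7 = -2)
F(c, U) = √(U² + c²)
(78 + 1/(-79 + 41))*F(g, -5) = (78 + 1/(-79 + 41))*√((-5)² + (-2)²) = (78 + 1/(-38))*√(25 + 4) = (78 - 1/38)*√29 = 2963*√29/38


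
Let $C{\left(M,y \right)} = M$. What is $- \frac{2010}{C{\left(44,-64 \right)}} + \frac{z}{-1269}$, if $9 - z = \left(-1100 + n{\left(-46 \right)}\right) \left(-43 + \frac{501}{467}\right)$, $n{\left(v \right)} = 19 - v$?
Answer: $- \frac{5549703}{482878} \approx -11.493$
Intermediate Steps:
$z = - \frac{20261097}{467}$ ($z = 9 - \left(-1100 + \left(19 - -46\right)\right) \left(-43 + \frac{501}{467}\right) = 9 - \left(-1100 + \left(19 + 46\right)\right) \left(-43 + 501 \cdot \frac{1}{467}\right) = 9 - \left(-1100 + 65\right) \left(-43 + \frac{501}{467}\right) = 9 - \left(-1035\right) \left(- \frac{19580}{467}\right) = 9 - \frac{20265300}{467} = - \frac{20261097}{467} \approx -43386.0$)
$- \frac{2010}{C{\left(44,-64 \right)}} + \frac{z}{-1269} = - \frac{2010}{44} - \frac{20261097}{467 \left(-1269\right)} = \left(-2010\right) \frac{1}{44} - - \frac{750411}{21949} = - \frac{1005}{22} + \frac{750411}{21949} = - \frac{5549703}{482878}$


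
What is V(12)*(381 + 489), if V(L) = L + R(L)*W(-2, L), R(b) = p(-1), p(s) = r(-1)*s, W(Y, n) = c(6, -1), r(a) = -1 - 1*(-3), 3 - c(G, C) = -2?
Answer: 1740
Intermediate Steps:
c(G, C) = 5 (c(G, C) = 3 - 1*(-2) = 3 + 2 = 5)
r(a) = 2 (r(a) = -1 + 3 = 2)
W(Y, n) = 5
p(s) = 2*s
R(b) = -2 (R(b) = 2*(-1) = -2)
V(L) = -10 + L (V(L) = L - 2*5 = L - 10 = -10 + L)
V(12)*(381 + 489) = (-10 + 12)*(381 + 489) = 2*870 = 1740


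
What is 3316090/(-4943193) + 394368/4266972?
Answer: -338895167846/585901836711 ≈ -0.57842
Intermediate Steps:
3316090/(-4943193) + 394368/4266972 = 3316090*(-1/4943193) + 394368*(1/4266972) = -3316090/4943193 + 32864/355581 = -338895167846/585901836711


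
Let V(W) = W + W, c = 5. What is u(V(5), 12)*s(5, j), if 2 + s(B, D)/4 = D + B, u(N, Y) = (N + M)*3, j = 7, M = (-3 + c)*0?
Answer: 1200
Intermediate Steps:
M = 0 (M = (-3 + 5)*0 = 2*0 = 0)
V(W) = 2*W
u(N, Y) = 3*N (u(N, Y) = (N + 0)*3 = N*3 = 3*N)
s(B, D) = -8 + 4*B + 4*D (s(B, D) = -8 + 4*(D + B) = -8 + 4*(B + D) = -8 + (4*B + 4*D) = -8 + 4*B + 4*D)
u(V(5), 12)*s(5, j) = (3*(2*5))*(-8 + 4*5 + 4*7) = (3*10)*(-8 + 20 + 28) = 30*40 = 1200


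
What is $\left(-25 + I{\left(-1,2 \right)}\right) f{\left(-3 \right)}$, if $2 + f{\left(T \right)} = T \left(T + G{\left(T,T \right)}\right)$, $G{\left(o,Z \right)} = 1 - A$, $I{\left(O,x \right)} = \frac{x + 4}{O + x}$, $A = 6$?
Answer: $-418$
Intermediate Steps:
$I{\left(O,x \right)} = \frac{4 + x}{O + x}$
$G{\left(o,Z \right)} = -5$ ($G{\left(o,Z \right)} = 1 - 6 = -5$)
$f{\left(T \right)} = -2 + T \left(-5 + T\right)$ ($f{\left(T \right)} = -2 + T \left(T - 5\right) = -2 + T \left(-5 + T\right)$)
$\left(-25 + I{\left(-1,2 \right)}\right) f{\left(-3 \right)} = \left(-25 + \frac{4 + 2}{-1 + 2}\right) \left(-2 + \left(-3\right)^{2} - -15\right) = \left(-25 + 1^{-1} \cdot 6\right) \left(-2 + 9 + 15\right) = \left(-25 + 1 \cdot 6\right) 22 = \left(-25 + 6\right) 22 = \left(-19\right) 22 = -418$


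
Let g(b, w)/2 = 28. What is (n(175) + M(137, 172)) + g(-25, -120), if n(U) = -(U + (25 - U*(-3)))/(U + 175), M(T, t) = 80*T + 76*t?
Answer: 337203/14 ≈ 24086.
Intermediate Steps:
g(b, w) = 56 (g(b, w) = 2*28 = 56)
M(T, t) = 76*t + 80*T
n(U) = -(25 + 4*U)/(175 + U) (n(U) = -(U + (25 - (-3)*U))/(175 + U) = -(U + (25 + 3*U))/(175 + U) = -(25 + 4*U)/(175 + U))
(n(175) + M(137, 172)) + g(-25, -120) = ((-25 - 4*175)/(175 + 175) + (76*172 + 80*137)) + 56 = ((-25 - 700)/350 + (13072 + 10960)) + 56 = ((1/350)*(-725) + 24032) + 56 = (-29/14 + 24032) + 56 = 336419/14 + 56 = 337203/14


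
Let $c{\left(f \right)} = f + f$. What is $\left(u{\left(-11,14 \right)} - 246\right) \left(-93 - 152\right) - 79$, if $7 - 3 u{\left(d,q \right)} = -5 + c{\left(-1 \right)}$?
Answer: $\frac{177143}{3} \approx 59048.0$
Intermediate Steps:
$c{\left(f \right)} = 2 f$
$u{\left(d,q \right)} = \frac{14}{3}$ ($u{\left(d,q \right)} = \frac{7}{3} - \frac{-5 + 2 \left(-1\right)}{3} = \frac{7}{3} - \frac{-5 - 2}{3} = \frac{7}{3} - - \frac{7}{3} = \frac{7}{3} + \frac{7}{3} = \frac{14}{3}$)
$\left(u{\left(-11,14 \right)} - 246\right) \left(-93 - 152\right) - 79 = \left(\frac{14}{3} - 246\right) \left(-93 - 152\right) - 79 = \left(- \frac{724}{3}\right) \left(-245\right) - 79 = \frac{177380}{3} - 79 = \frac{177143}{3}$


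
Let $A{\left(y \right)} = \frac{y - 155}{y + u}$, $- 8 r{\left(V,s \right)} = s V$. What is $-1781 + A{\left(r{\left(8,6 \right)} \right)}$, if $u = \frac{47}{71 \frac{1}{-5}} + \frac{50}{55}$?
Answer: $- \frac{11559400}{6561} \approx -1761.8$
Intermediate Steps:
$u = - \frac{1875}{781}$ ($u = \frac{47}{71 \left(- \frac{1}{5}\right)} + 50 \cdot \frac{1}{55} = \frac{47}{- \frac{71}{5}} + \frac{10}{11} = 47 \left(- \frac{5}{71}\right) + \frac{10}{11} = - \frac{235}{71} + \frac{10}{11} = - \frac{1875}{781} \approx -2.4008$)
$r{\left(V,s \right)} = - \frac{V s}{8}$ ($r{\left(V,s \right)} = - \frac{s V}{8} = - \frac{V s}{8}$)
$A{\left(y \right)} = \frac{-155 + y}{- \frac{1875}{781} + y}$ ($A{\left(y \right)} = \frac{y - 155}{y - \frac{1875}{781}} = \frac{-155 + y}{- \frac{1875}{781} + y}$)
$-1781 + A{\left(r{\left(8,6 \right)} \right)} = -1781 + \frac{781 \left(-155 - 1 \cdot 6\right)}{-1875 + 781 \left(\left(- \frac{1}{8}\right) 8 \cdot 6\right)} = -1781 + \frac{781 \left(-155 - 6\right)}{-1875 + 781 \left(-6\right)} = -1781 + 781 \frac{1}{-1875 - 4686} \left(-161\right) = -1781 + 781 \frac{1}{-6561} \left(-161\right) = -1781 + 781 \left(- \frac{1}{6561}\right) \left(-161\right) = -1781 + \frac{125741}{6561} = - \frac{11559400}{6561}$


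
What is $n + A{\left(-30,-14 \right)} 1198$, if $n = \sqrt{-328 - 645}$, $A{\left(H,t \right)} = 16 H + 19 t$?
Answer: $-893708 + i \sqrt{973} \approx -8.9371 \cdot 10^{5} + 31.193 i$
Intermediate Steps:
$n = i \sqrt{973}$ ($n = \sqrt{-973} = i \sqrt{973} \approx 31.193 i$)
$n + A{\left(-30,-14 \right)} 1198 = i \sqrt{973} + \left(16 \left(-30\right) + 19 \left(-14\right)\right) 1198 = i \sqrt{973} + \left(-480 - 266\right) 1198 = i \sqrt{973} - 893708 = -893708 + i \sqrt{973}$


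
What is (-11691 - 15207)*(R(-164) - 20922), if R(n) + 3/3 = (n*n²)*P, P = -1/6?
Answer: -19211475098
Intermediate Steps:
P = -⅙ (P = -1*⅙ = -⅙ ≈ -0.16667)
R(n) = -1 - n³/6 (R(n) = -1 + (n*n²)*(-⅙) = -1 + n³*(-⅙) = -1 - n³/6)
(-11691 - 15207)*(R(-164) - 20922) = (-11691 - 15207)*((-1 - ⅙*(-164)³) - 20922) = -26898*((-1 - ⅙*(-4410944)) - 20922) = -26898*((-1 + 2205472/3) - 20922) = -26898*(2205469/3 - 20922) = -26898*2142703/3 = -19211475098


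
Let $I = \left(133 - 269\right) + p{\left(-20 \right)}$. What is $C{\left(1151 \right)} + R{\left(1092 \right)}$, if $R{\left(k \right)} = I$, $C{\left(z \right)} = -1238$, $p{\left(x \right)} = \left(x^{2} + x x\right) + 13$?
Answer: $-561$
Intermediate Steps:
$p{\left(x \right)} = 13 + 2 x^{2}$ ($p{\left(x \right)} = \left(x^{2} + x^{2}\right) + 13 = 2 x^{2} + 13 = 13 + 2 x^{2}$)
$I = 677$ ($I = \left(133 - 269\right) + \left(13 + 2 \left(-20\right)^{2}\right) = \left(133 - 269\right) + \left(13 + 2 \cdot 400\right) = -136 + \left(13 + 800\right) = -136 + 813 = 677$)
$R{\left(k \right)} = 677$
$C{\left(1151 \right)} + R{\left(1092 \right)} = -1238 + 677 = -561$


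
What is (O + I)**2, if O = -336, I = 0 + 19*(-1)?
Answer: 126025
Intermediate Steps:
I = -19 (I = 0 - 19 = -19)
(O + I)**2 = (-336 - 19)**2 = (-355)**2 = 126025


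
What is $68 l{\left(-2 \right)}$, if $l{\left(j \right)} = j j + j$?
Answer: $136$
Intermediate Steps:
$l{\left(j \right)} = j + j^{2}$ ($l{\left(j \right)} = j^{2} + j = j + j^{2}$)
$68 l{\left(-2 \right)} = 68 \left(- 2 \left(1 - 2\right)\right) = 68 \left(\left(-2\right) \left(-1\right)\right) = 68 \cdot 2 = 136$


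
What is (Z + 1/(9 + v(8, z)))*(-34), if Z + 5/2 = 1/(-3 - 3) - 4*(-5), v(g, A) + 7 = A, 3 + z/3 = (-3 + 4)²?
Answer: -3485/6 ≈ -580.83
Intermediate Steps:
z = -6 (z = -9 + 3*(-3 + 4)² = -9 + 3*1² = -9 + 3*1 = -9 + 3 = -6)
v(g, A) = -7 + A
Z = 52/3 (Z = -5/2 + (1/(-3 - 3) - 4*(-5)) = -5/2 + (1/(-6) + 20) = -5/2 + (-⅙ + 20) = -5/2 + 119/6 = 52/3 ≈ 17.333)
(Z + 1/(9 + v(8, z)))*(-34) = (52/3 + 1/(9 + (-7 - 6)))*(-34) = (52/3 + 1/(9 - 13))*(-34) = (52/3 + 1/(-4))*(-34) = (52/3 - ¼)*(-34) = (205/12)*(-34) = -3485/6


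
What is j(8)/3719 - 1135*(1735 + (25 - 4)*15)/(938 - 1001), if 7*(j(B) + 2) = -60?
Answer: 8653182584/234297 ≈ 36933.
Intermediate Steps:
j(B) = -74/7 (j(B) = -2 + (⅐)*(-60) = -2 - 60/7 = -74/7)
j(8)/3719 - 1135*(1735 + (25 - 4)*15)/(938 - 1001) = -74/7/3719 - 1135*(1735 + (25 - 4)*15)/(938 - 1001) = -74/7*1/3719 - 1135/((-63/(1735 + 21*15))) = -74/26033 - 1135/((-63/(1735 + 315))) = -74/26033 - 1135/((-63/2050)) = -74/26033 - 1135/((-63*1/2050)) = -74/26033 - 1135/(-63/2050) = -74/26033 - 1135*(-2050/63) = -74/26033 + 2326750/63 = 8653182584/234297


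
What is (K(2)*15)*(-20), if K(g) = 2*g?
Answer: -1200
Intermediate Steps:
(K(2)*15)*(-20) = ((2*2)*15)*(-20) = (4*15)*(-20) = 60*(-20) = -1200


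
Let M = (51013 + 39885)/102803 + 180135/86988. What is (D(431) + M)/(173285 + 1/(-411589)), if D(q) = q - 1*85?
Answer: 428131382253236499/212602618721494492832 ≈ 0.0020138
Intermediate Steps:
M = 8808484543/2980875788 (M = 90898*(1/102803) + 180135*(1/86988) = 90898/102803 + 60045/28996 = 8808484543/2980875788 ≈ 2.9550)
D(q) = -85 + q (D(q) = q - 85 = -85 + q)
(D(431) + M)/(173285 + 1/(-411589)) = ((-85 + 431) + 8808484543/2980875788)/(173285 + 1/(-411589)) = (346 + 8808484543/2980875788)/(173285 - 1/411589) = 1040191507191/(2980875788*(71322199864/411589)) = (1040191507191/2980875788)*(411589/71322199864) = 428131382253236499/212602618721494492832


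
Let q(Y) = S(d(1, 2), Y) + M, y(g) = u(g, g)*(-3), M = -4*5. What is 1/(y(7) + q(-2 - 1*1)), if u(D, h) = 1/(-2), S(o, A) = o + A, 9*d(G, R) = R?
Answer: -18/383 ≈ -0.046997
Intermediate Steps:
d(G, R) = R/9
S(o, A) = A + o
M = -20
u(D, h) = -1/2
y(g) = 3/2 (y(g) = -1/2*(-3) = 3/2)
q(Y) = -178/9 + Y (q(Y) = (Y + (1/9)*2) - 20 = (Y + 2/9) - 20 = (2/9 + Y) - 20 = -178/9 + Y)
1/(y(7) + q(-2 - 1*1)) = 1/(3/2 + (-178/9 + (-2 - 1*1))) = 1/(3/2 + (-178/9 + (-2 - 1))) = 1/(3/2 + (-178/9 - 3)) = 1/(3/2 - 205/9) = 1/(-383/18) = -18/383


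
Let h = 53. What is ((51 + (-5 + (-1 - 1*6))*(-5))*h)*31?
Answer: 182373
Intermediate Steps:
((51 + (-5 + (-1 - 1*6))*(-5))*h)*31 = ((51 + (-5 + (-1 - 1*6))*(-5))*53)*31 = ((51 + (-5 + (-1 - 6))*(-5))*53)*31 = ((51 + (-5 - 7)*(-5))*53)*31 = ((51 - 12*(-5))*53)*31 = ((51 + 60)*53)*31 = (111*53)*31 = 5883*31 = 182373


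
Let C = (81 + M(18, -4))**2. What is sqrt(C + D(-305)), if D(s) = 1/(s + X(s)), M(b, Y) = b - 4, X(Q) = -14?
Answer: 3*sqrt(102043634)/319 ≈ 95.000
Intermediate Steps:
M(b, Y) = -4 + b
D(s) = 1/(-14 + s) (D(s) = 1/(s - 14) = 1/(-14 + s))
C = 9025 (C = (81 + (-4 + 18))**2 = (81 + 14)**2 = 95**2 = 9025)
sqrt(C + D(-305)) = sqrt(9025 + 1/(-14 - 305)) = sqrt(9025 + 1/(-319)) = sqrt(9025 - 1/319) = sqrt(2878974/319) = 3*sqrt(102043634)/319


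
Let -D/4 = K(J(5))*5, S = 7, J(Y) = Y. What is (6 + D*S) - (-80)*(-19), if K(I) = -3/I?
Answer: -1430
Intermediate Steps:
D = 12 (D = -4*(-3/5)*5 = -4*(-3*1/5)*5 = -(-12)*5/5 = -4*(-3) = 12)
(6 + D*S) - (-80)*(-19) = (6 + 12*7) - (-80)*(-19) = (6 + 84) - 80*19 = 90 - 1520 = -1430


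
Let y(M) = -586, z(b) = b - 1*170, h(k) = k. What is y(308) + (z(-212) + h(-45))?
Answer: -1013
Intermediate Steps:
z(b) = -170 + b (z(b) = b - 170 = -170 + b)
y(308) + (z(-212) + h(-45)) = -586 + ((-170 - 212) - 45) = -586 + (-382 - 45) = -586 - 427 = -1013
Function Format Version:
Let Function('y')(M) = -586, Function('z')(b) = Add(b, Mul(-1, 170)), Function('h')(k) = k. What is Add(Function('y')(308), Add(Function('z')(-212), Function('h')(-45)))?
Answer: -1013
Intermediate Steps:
Function('z')(b) = Add(-170, b) (Function('z')(b) = Add(b, -170) = Add(-170, b))
Add(Function('y')(308), Add(Function('z')(-212), Function('h')(-45))) = Add(-586, Add(Add(-170, -212), -45)) = Add(-586, Add(-382, -45)) = Add(-586, -427) = -1013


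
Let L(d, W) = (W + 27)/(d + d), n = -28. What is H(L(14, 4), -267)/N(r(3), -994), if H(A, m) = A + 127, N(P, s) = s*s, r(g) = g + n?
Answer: 3587/27665008 ≈ 0.00012966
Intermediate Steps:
L(d, W) = (27 + W)/(2*d) (L(d, W) = (27 + W)/((2*d)) = (27 + W)*(1/(2*d)) = (27 + W)/(2*d))
r(g) = -28 + g (r(g) = g - 28 = -28 + g)
N(P, s) = s²
H(A, m) = 127 + A
H(L(14, 4), -267)/N(r(3), -994) = (127 + (½)*(27 + 4)/14)/((-994)²) = (127 + (½)*(1/14)*31)/988036 = (127 + 31/28)*(1/988036) = (3587/28)*(1/988036) = 3587/27665008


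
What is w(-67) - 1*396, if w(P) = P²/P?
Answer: -463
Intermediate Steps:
w(P) = P
w(-67) - 1*396 = -67 - 1*396 = -67 - 396 = -463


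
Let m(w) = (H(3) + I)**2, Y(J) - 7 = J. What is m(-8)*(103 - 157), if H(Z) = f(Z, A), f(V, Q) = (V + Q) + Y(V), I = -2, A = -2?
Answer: -4374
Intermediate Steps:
Y(J) = 7 + J
f(V, Q) = 7 + Q + 2*V (f(V, Q) = (V + Q) + (7 + V) = (Q + V) + (7 + V) = 7 + Q + 2*V)
H(Z) = 5 + 2*Z (H(Z) = 7 - 2 + 2*Z = 5 + 2*Z)
m(w) = 81 (m(w) = ((5 + 2*3) - 2)**2 = ((5 + 6) - 2)**2 = (11 - 2)**2 = 9**2 = 81)
m(-8)*(103 - 157) = 81*(103 - 157) = 81*(-54) = -4374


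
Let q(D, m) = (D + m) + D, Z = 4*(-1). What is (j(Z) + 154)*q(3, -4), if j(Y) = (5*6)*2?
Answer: 428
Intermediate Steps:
Z = -4
j(Y) = 60 (j(Y) = 30*2 = 60)
q(D, m) = m + 2*D
(j(Z) + 154)*q(3, -4) = (60 + 154)*(-4 + 2*3) = 214*(-4 + 6) = 214*2 = 428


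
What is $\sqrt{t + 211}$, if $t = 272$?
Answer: $\sqrt{483} \approx 21.977$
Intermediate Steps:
$\sqrt{t + 211} = \sqrt{272 + 211} = \sqrt{483}$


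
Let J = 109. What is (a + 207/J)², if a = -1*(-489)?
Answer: 2863106064/11881 ≈ 2.4098e+5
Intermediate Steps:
a = 489
(a + 207/J)² = (489 + 207/109)² = (53508/109)² = 2863106064/11881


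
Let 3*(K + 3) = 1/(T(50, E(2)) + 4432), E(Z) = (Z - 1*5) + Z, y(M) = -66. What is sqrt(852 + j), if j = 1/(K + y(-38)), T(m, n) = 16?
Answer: 2*sqrt(180568304695965)/920735 ≈ 29.189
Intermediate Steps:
E(Z) = -5 + 2*Z (E(Z) = (Z - 5) + Z = (-5 + Z) + Z = -5 + 2*Z)
K = -40031/13344 (K = -3 + 1/(3*(16 + 4432)) = -3 + (1/3)/4448 = -3 + (1/3)*(1/4448) = -3 + 1/13344 = -40031/13344 ≈ -2.9999)
j = -13344/920735 (j = 1/(-40031/13344 - 66) = 1/(-920735/13344) = -13344/920735 ≈ -0.014493)
sqrt(852 + j) = sqrt(852 - 13344/920735) = sqrt(784452876/920735) = 2*sqrt(180568304695965)/920735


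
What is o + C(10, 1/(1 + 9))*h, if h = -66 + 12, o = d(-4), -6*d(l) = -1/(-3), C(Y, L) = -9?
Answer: 8747/18 ≈ 485.94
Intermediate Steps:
d(l) = -1/18 (d(l) = -(-1)/(6*(-3)) = -(-1)*(-1)/(6*3) = -⅙*⅓ = -1/18)
o = -1/18 ≈ -0.055556
h = -54
o + C(10, 1/(1 + 9))*h = -1/18 - 9*(-54) = -1/18 + 486 = 8747/18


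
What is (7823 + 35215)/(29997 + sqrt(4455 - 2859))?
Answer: 430336962/299939471 - 28692*sqrt(399)/299939471 ≈ 1.4328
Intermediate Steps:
(7823 + 35215)/(29997 + sqrt(4455 - 2859)) = 43038/(29997 + sqrt(1596)) = 43038/(29997 + 2*sqrt(399))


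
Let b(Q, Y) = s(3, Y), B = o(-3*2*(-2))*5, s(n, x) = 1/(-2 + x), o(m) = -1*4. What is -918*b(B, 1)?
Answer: 918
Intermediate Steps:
o(m) = -4
B = -20 (B = -4*5 = -20)
b(Q, Y) = 1/(-2 + Y)
-918*b(B, 1) = -918/(-2 + 1) = -918/(-1) = -918*(-1) = 918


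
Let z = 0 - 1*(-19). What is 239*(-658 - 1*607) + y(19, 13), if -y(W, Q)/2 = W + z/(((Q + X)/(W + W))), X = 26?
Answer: -11793991/39 ≈ -3.0241e+5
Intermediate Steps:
z = 19 (z = 0 + 19 = 19)
y(W, Q) = -2*W - 76*W/(26 + Q) (y(W, Q) = -2*(W + 19/(((Q + 26)/(W + W)))) = -2*(W + 19/(((26 + Q)/((2*W))))) = -2*(W + 19/(((26 + Q)*(1/(2*W))))) = -2*(W + 19/(((26 + Q)/(2*W)))) = -2*(W + 19*(2*W/(26 + Q))) = -2*(W + 38*W/(26 + Q)) = -2*W - 76*W/(26 + Q))
239*(-658 - 1*607) + y(19, 13) = 239*(-658 - 1*607) - 2*19*(64 + 13)/(26 + 13) = 239*(-658 - 607) - 2*19*77/39 = 239*(-1265) - 2*19*1/39*77 = -302335 - 2926/39 = -11793991/39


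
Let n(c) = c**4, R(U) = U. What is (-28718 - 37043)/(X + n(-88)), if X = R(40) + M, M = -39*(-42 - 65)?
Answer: -65761/59973749 ≈ -0.0010965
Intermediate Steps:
M = 4173 (M = -39*(-107) = 4173)
X = 4213 (X = 40 + 4173 = 4213)
(-28718 - 37043)/(X + n(-88)) = (-28718 - 37043)/(4213 + (-88)**4) = -65761/(4213 + 59969536) = -65761/59973749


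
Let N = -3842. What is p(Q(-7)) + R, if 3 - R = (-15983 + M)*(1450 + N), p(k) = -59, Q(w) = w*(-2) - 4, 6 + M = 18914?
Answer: 6996544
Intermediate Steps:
M = 18908 (M = -6 + 18914 = 18908)
Q(w) = -4 - 2*w (Q(w) = -2*w - 4 = -4 - 2*w)
R = 6996603 (R = 3 - (-15983 + 18908)*(1450 - 3842) = 3 - 2925*(-2392) = 3 - 1*(-6996600) = 3 + 6996600 = 6996603)
p(Q(-7)) + R = -59 + 6996603 = 6996544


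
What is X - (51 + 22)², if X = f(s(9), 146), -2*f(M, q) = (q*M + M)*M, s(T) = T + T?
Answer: -29143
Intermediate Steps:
s(T) = 2*T
f(M, q) = -M*(M + M*q)/2 (f(M, q) = -(q*M + M)*M/2 = -(M*q + M)*M/2 = -(M + M*q)*M/2 = -M*(M + M*q)/2)
X = -23814 (X = (2*9)²*(-1 - 1*146)/2 = (½)*18²*(-1 - 146) = (½)*324*(-147) = -23814)
X - (51 + 22)² = -23814 - (51 + 22)² = -23814 - 1*73² = -23814 - 1*5329 = -23814 - 5329 = -29143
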